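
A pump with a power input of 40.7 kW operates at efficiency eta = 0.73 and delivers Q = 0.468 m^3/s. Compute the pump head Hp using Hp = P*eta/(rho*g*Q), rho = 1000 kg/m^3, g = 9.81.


Pump head formula: Hp = P * eta / (rho * g * Q).
Numerator: P * eta = 40.7 * 1000 * 0.73 = 29711.0 W.
Denominator: rho * g * Q = 1000 * 9.81 * 0.468 = 4591.08.
Hp = 29711.0 / 4591.08 = 6.47 m.

6.47


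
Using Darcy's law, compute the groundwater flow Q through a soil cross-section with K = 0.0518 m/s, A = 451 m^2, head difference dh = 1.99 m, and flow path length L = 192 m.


Darcy's law: Q = K * A * i, where i = dh/L.
Hydraulic gradient i = 1.99 / 192 = 0.010365.
Q = 0.0518 * 451 * 0.010365
  = 0.2421 m^3/s.

0.2421


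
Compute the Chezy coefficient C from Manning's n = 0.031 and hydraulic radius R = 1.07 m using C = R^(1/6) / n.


The Chezy coefficient relates to Manning's n through C = R^(1/6) / n.
R^(1/6) = 1.07^(1/6) = 1.01134.
C = 1.01134 / 0.031 = 32.62 m^(1/2)/s.

32.62


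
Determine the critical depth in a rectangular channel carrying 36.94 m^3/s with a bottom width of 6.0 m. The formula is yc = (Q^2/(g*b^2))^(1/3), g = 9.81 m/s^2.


Using yc = (Q^2 / (g * b^2))^(1/3):
Q^2 = 36.94^2 = 1364.56.
g * b^2 = 9.81 * 6.0^2 = 9.81 * 36.0 = 353.16.
Q^2 / (g*b^2) = 1364.56 / 353.16 = 3.8639.
yc = 3.8639^(1/3) = 1.5692 m.

1.5692


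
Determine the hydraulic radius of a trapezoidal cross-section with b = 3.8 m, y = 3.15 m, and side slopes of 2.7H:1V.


For a trapezoidal section with side slope z:
A = (b + z*y)*y = (3.8 + 2.7*3.15)*3.15 = 38.761 m^2.
P = b + 2*y*sqrt(1 + z^2) = 3.8 + 2*3.15*sqrt(1 + 2.7^2) = 21.939 m.
R = A/P = 38.761 / 21.939 = 1.7667 m.

1.7667


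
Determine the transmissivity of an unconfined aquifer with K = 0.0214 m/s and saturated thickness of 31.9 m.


Transmissivity is defined as T = K * h.
T = 0.0214 * 31.9
  = 0.6827 m^2/s.

0.6827


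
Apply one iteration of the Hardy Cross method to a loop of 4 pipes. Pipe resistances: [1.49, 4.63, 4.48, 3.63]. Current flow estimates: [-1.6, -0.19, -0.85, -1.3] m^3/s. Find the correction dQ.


Numerator terms (r*Q*|Q|): 1.49*-1.6*|-1.6| = -3.8144; 4.63*-0.19*|-0.19| = -0.1671; 4.48*-0.85*|-0.85| = -3.2368; 3.63*-1.3*|-1.3| = -6.1347.
Sum of numerator = -13.353.
Denominator terms (r*|Q|): 1.49*|-1.6| = 2.384; 4.63*|-0.19| = 0.8797; 4.48*|-0.85| = 3.808; 3.63*|-1.3| = 4.719.
2 * sum of denominator = 2 * 11.7907 = 23.5814.
dQ = --13.353 / 23.5814 = 0.5663 m^3/s.

0.5663


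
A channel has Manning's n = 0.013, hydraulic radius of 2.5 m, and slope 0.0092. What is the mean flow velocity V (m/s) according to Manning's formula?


Manning's equation gives V = (1/n) * R^(2/3) * S^(1/2).
First, compute R^(2/3) = 2.5^(2/3) = 1.842.
Next, S^(1/2) = 0.0092^(1/2) = 0.095917.
Then 1/n = 1/0.013 = 76.92.
V = 76.92 * 1.842 * 0.095917 = 13.5908 m/s.

13.5908


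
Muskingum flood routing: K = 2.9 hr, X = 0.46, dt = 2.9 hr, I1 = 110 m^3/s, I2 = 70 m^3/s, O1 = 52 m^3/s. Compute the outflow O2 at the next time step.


Muskingum coefficients:
denom = 2*K*(1-X) + dt = 2*2.9*(1-0.46) + 2.9 = 6.032.
C0 = (dt - 2*K*X)/denom = (2.9 - 2*2.9*0.46)/6.032 = 0.0385.
C1 = (dt + 2*K*X)/denom = (2.9 + 2*2.9*0.46)/6.032 = 0.9231.
C2 = (2*K*(1-X) - dt)/denom = 0.0385.
O2 = C0*I2 + C1*I1 + C2*O1
   = 0.0385*70 + 0.9231*110 + 0.0385*52
   = 106.23 m^3/s.

106.23


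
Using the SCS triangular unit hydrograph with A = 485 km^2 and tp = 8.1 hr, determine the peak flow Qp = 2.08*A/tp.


SCS formula: Qp = 2.08 * A / tp.
Qp = 2.08 * 485 / 8.1
   = 1008.8 / 8.1
   = 124.54 m^3/s per cm.

124.54


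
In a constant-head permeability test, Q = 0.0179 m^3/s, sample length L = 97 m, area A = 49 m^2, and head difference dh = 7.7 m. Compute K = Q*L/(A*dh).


From K = Q*L / (A*dh):
Numerator: Q*L = 0.0179 * 97 = 1.7363.
Denominator: A*dh = 49 * 7.7 = 377.3.
K = 1.7363 / 377.3 = 0.004602 m/s.

0.004602


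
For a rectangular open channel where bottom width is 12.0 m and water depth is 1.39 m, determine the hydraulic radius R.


For a rectangular section:
Flow area A = b * y = 12.0 * 1.39 = 16.68 m^2.
Wetted perimeter P = b + 2y = 12.0 + 2*1.39 = 14.78 m.
Hydraulic radius R = A/P = 16.68 / 14.78 = 1.1286 m.

1.1286


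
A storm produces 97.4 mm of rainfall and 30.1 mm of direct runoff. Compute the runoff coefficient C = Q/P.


The runoff coefficient C = runoff depth / rainfall depth.
C = 30.1 / 97.4
  = 0.309.

0.309


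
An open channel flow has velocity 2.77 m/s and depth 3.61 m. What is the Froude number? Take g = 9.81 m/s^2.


The Froude number is defined as Fr = V / sqrt(g*y).
g*y = 9.81 * 3.61 = 35.4141.
sqrt(g*y) = sqrt(35.4141) = 5.951.
Fr = 2.77 / 5.951 = 0.4655.

0.4655


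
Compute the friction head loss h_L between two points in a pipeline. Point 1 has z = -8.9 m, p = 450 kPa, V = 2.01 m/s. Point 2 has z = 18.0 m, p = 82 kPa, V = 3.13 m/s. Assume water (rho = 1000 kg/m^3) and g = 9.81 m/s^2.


Total head at each section: H = z + p/(rho*g) + V^2/(2g).
H1 = -8.9 + 450*1000/(1000*9.81) + 2.01^2/(2*9.81)
   = -8.9 + 45.872 + 0.2059
   = 37.177 m.
H2 = 18.0 + 82*1000/(1000*9.81) + 3.13^2/(2*9.81)
   = 18.0 + 8.359 + 0.4993
   = 26.858 m.
h_L = H1 - H2 = 37.177 - 26.858 = 10.319 m.

10.319


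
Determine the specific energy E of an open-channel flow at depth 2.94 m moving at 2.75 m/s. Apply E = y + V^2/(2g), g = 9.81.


Specific energy E = y + V^2/(2g).
Velocity head = V^2/(2g) = 2.75^2 / (2*9.81) = 7.5625 / 19.62 = 0.3854 m.
E = 2.94 + 0.3854 = 3.3254 m.

3.3254


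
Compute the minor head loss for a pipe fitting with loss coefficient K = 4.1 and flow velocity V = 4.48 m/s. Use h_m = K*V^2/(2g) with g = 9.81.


Minor loss formula: h_m = K * V^2/(2g).
V^2 = 4.48^2 = 20.0704.
V^2/(2g) = 20.0704 / 19.62 = 1.023 m.
h_m = 4.1 * 1.023 = 4.1941 m.

4.1941


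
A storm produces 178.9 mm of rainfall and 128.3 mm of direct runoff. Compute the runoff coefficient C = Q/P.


The runoff coefficient C = runoff depth / rainfall depth.
C = 128.3 / 178.9
  = 0.7172.

0.7172


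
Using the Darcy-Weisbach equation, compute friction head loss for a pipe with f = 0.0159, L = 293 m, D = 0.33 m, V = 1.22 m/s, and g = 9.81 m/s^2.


Darcy-Weisbach equation: h_f = f * (L/D) * V^2/(2g).
f * L/D = 0.0159 * 293/0.33 = 14.1173.
V^2/(2g) = 1.22^2 / (2*9.81) = 1.4884 / 19.62 = 0.0759 m.
h_f = 14.1173 * 0.0759 = 1.071 m.

1.071


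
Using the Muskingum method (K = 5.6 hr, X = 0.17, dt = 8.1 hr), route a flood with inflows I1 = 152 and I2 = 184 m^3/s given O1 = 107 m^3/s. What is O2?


Muskingum coefficients:
denom = 2*K*(1-X) + dt = 2*5.6*(1-0.17) + 8.1 = 17.396.
C0 = (dt - 2*K*X)/denom = (8.1 - 2*5.6*0.17)/17.396 = 0.3562.
C1 = (dt + 2*K*X)/denom = (8.1 + 2*5.6*0.17)/17.396 = 0.5751.
C2 = (2*K*(1-X) - dt)/denom = 0.0688.
O2 = C0*I2 + C1*I1 + C2*O1
   = 0.3562*184 + 0.5751*152 + 0.0688*107
   = 160.3 m^3/s.

160.3


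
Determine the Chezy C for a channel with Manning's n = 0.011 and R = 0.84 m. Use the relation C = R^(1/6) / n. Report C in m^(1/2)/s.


The Chezy coefficient relates to Manning's n through C = R^(1/6) / n.
R^(1/6) = 0.84^(1/6) = 0.971359.
C = 0.971359 / 0.011 = 88.31 m^(1/2)/s.

88.31


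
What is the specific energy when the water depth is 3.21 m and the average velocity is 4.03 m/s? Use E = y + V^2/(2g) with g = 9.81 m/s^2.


Specific energy E = y + V^2/(2g).
Velocity head = V^2/(2g) = 4.03^2 / (2*9.81) = 16.2409 / 19.62 = 0.8278 m.
E = 3.21 + 0.8278 = 4.0378 m.

4.0378


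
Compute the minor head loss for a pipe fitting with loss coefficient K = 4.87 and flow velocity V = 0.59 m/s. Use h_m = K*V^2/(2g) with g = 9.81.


Minor loss formula: h_m = K * V^2/(2g).
V^2 = 0.59^2 = 0.3481.
V^2/(2g) = 0.3481 / 19.62 = 0.0177 m.
h_m = 4.87 * 0.0177 = 0.0864 m.

0.0864


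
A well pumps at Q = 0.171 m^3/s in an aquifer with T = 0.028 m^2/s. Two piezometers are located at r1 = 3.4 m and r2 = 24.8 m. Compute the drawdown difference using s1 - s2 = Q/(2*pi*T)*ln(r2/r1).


Thiem equation: s1 - s2 = Q/(2*pi*T) * ln(r2/r1).
ln(r2/r1) = ln(24.8/3.4) = 1.9871.
Q/(2*pi*T) = 0.171 / (2*pi*0.028) = 0.171 / 0.1759 = 0.972.
s1 - s2 = 0.972 * 1.9871 = 1.9314 m.

1.9314


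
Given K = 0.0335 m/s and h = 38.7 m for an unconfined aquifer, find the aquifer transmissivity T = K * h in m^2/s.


Transmissivity is defined as T = K * h.
T = 0.0335 * 38.7
  = 1.2965 m^2/s.

1.2965


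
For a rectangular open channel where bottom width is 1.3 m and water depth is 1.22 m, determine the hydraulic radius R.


For a rectangular section:
Flow area A = b * y = 1.3 * 1.22 = 1.59 m^2.
Wetted perimeter P = b + 2y = 1.3 + 2*1.22 = 3.74 m.
Hydraulic radius R = A/P = 1.59 / 3.74 = 0.4241 m.

0.4241


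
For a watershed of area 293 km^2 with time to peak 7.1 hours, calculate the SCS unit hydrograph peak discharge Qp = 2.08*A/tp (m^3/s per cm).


SCS formula: Qp = 2.08 * A / tp.
Qp = 2.08 * 293 / 7.1
   = 609.44 / 7.1
   = 85.84 m^3/s per cm.

85.84


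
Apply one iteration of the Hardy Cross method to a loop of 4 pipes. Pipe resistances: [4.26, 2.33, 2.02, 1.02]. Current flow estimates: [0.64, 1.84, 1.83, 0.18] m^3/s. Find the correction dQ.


Numerator terms (r*Q*|Q|): 4.26*0.64*|0.64| = 1.7449; 2.33*1.84*|1.84| = 7.8884; 2.02*1.83*|1.83| = 6.7648; 1.02*0.18*|0.18| = 0.033.
Sum of numerator = 16.4312.
Denominator terms (r*|Q|): 4.26*|0.64| = 2.7264; 2.33*|1.84| = 4.2872; 2.02*|1.83| = 3.6966; 1.02*|0.18| = 0.1836.
2 * sum of denominator = 2 * 10.8938 = 21.7876.
dQ = -16.4312 / 21.7876 = -0.7542 m^3/s.

-0.7542


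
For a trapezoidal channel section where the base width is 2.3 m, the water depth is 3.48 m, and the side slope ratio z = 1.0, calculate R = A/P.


For a trapezoidal section with side slope z:
A = (b + z*y)*y = (2.3 + 1.0*3.48)*3.48 = 20.114 m^2.
P = b + 2*y*sqrt(1 + z^2) = 2.3 + 2*3.48*sqrt(1 + 1.0^2) = 12.143 m.
R = A/P = 20.114 / 12.143 = 1.6565 m.

1.6565


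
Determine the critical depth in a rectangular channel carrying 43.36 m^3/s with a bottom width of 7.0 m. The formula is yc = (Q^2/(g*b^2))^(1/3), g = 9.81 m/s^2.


Using yc = (Q^2 / (g * b^2))^(1/3):
Q^2 = 43.36^2 = 1880.09.
g * b^2 = 9.81 * 7.0^2 = 9.81 * 49.0 = 480.69.
Q^2 / (g*b^2) = 1880.09 / 480.69 = 3.9112.
yc = 3.9112^(1/3) = 1.5756 m.

1.5756


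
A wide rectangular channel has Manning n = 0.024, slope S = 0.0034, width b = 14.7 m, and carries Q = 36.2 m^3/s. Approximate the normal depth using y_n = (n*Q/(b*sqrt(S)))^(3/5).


We use the wide-channel approximation y_n = (n*Q/(b*sqrt(S)))^(3/5).
sqrt(S) = sqrt(0.0034) = 0.05831.
Numerator: n*Q = 0.024 * 36.2 = 0.8688.
Denominator: b*sqrt(S) = 14.7 * 0.05831 = 0.857157.
arg = 1.0136.
y_n = 1.0136^(3/5) = 1.0081 m.

1.0081


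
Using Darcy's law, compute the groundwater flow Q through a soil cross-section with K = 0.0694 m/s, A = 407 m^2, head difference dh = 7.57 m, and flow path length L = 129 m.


Darcy's law: Q = K * A * i, where i = dh/L.
Hydraulic gradient i = 7.57 / 129 = 0.058682.
Q = 0.0694 * 407 * 0.058682
  = 1.6575 m^3/s.

1.6575


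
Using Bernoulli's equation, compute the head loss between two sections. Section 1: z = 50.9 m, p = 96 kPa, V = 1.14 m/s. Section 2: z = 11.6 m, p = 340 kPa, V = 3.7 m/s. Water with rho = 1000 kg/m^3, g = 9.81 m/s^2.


Total head at each section: H = z + p/(rho*g) + V^2/(2g).
H1 = 50.9 + 96*1000/(1000*9.81) + 1.14^2/(2*9.81)
   = 50.9 + 9.786 + 0.0662
   = 60.752 m.
H2 = 11.6 + 340*1000/(1000*9.81) + 3.7^2/(2*9.81)
   = 11.6 + 34.659 + 0.6978
   = 46.956 m.
h_L = H1 - H2 = 60.752 - 46.956 = 13.796 m.

13.796


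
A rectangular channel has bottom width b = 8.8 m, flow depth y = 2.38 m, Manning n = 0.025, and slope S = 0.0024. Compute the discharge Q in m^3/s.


For a rectangular channel, the cross-sectional area A = b * y = 8.8 * 2.38 = 20.94 m^2.
The wetted perimeter P = b + 2y = 8.8 + 2*2.38 = 13.56 m.
Hydraulic radius R = A/P = 20.94/13.56 = 1.5445 m.
Velocity V = (1/n)*R^(2/3)*S^(1/2) = (1/0.025)*1.5445^(2/3)*0.0024^(1/2) = 2.6184 m/s.
Discharge Q = A * V = 20.94 * 2.6184 = 54.839 m^3/s.

54.839


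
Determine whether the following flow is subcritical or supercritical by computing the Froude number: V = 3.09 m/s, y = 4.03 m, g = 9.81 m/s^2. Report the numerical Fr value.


The Froude number is defined as Fr = V / sqrt(g*y).
g*y = 9.81 * 4.03 = 39.5343.
sqrt(g*y) = sqrt(39.5343) = 6.2876.
Fr = 3.09 / 6.2876 = 0.4914.
Since Fr < 1, the flow is subcritical.

0.4914


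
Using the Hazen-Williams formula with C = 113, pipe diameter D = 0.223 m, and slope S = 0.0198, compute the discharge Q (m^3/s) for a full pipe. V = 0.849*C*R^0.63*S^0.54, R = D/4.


For a full circular pipe, R = D/4 = 0.223/4 = 0.0558 m.
V = 0.849 * 113 * 0.0558^0.63 * 0.0198^0.54
  = 0.849 * 113 * 0.162231 * 0.120282
  = 1.8721 m/s.
Pipe area A = pi*D^2/4 = pi*0.223^2/4 = 0.0391 m^2.
Q = A * V = 0.0391 * 1.8721 = 0.0731 m^3/s.

0.0731


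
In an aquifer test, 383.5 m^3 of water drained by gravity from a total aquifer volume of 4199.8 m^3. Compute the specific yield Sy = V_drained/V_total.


Specific yield Sy = Volume drained / Total volume.
Sy = 383.5 / 4199.8
   = 0.0913.

0.0913


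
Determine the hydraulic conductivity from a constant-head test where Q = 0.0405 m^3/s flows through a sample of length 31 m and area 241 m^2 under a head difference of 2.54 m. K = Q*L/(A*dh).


From K = Q*L / (A*dh):
Numerator: Q*L = 0.0405 * 31 = 1.2555.
Denominator: A*dh = 241 * 2.54 = 612.14.
K = 1.2555 / 612.14 = 0.002051 m/s.

0.002051


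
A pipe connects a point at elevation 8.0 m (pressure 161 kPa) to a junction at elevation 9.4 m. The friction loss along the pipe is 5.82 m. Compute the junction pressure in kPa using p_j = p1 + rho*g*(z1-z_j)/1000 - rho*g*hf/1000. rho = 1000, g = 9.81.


Junction pressure: p_j = p1 + rho*g*(z1 - z_j)/1000 - rho*g*hf/1000.
Elevation term = 1000*9.81*(8.0 - 9.4)/1000 = -13.734 kPa.
Friction term = 1000*9.81*5.82/1000 = 57.094 kPa.
p_j = 161 + -13.734 - 57.094 = 90.17 kPa.

90.17


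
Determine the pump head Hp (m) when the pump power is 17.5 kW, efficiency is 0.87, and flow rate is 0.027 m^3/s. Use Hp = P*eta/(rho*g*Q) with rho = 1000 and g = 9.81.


Pump head formula: Hp = P * eta / (rho * g * Q).
Numerator: P * eta = 17.5 * 1000 * 0.87 = 15225.0 W.
Denominator: rho * g * Q = 1000 * 9.81 * 0.027 = 264.87.
Hp = 15225.0 / 264.87 = 57.48 m.

57.48


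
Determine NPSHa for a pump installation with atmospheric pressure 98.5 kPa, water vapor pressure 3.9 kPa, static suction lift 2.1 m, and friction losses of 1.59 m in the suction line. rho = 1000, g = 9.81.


NPSHa = p_atm/(rho*g) - z_s - hf_s - p_vap/(rho*g).
p_atm/(rho*g) = 98.5*1000 / (1000*9.81) = 10.041 m.
p_vap/(rho*g) = 3.9*1000 / (1000*9.81) = 0.398 m.
NPSHa = 10.041 - 2.1 - 1.59 - 0.398
      = 5.95 m.

5.95


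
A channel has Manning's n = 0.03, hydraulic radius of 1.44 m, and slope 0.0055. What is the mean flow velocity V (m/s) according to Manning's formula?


Manning's equation gives V = (1/n) * R^(2/3) * S^(1/2).
First, compute R^(2/3) = 1.44^(2/3) = 1.2752.
Next, S^(1/2) = 0.0055^(1/2) = 0.074162.
Then 1/n = 1/0.03 = 33.33.
V = 33.33 * 1.2752 * 0.074162 = 3.1524 m/s.

3.1524


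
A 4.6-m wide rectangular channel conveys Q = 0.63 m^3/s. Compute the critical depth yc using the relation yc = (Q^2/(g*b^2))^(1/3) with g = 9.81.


Using yc = (Q^2 / (g * b^2))^(1/3):
Q^2 = 0.63^2 = 0.4.
g * b^2 = 9.81 * 4.6^2 = 9.81 * 21.16 = 207.58.
Q^2 / (g*b^2) = 0.4 / 207.58 = 0.0019.
yc = 0.0019^(1/3) = 0.1241 m.

0.1241


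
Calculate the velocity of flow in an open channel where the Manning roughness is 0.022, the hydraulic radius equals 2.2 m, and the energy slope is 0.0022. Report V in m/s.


Manning's equation gives V = (1/n) * R^(2/3) * S^(1/2).
First, compute R^(2/3) = 2.2^(2/3) = 1.6915.
Next, S^(1/2) = 0.0022^(1/2) = 0.046904.
Then 1/n = 1/0.022 = 45.45.
V = 45.45 * 1.6915 * 0.046904 = 3.6064 m/s.

3.6064


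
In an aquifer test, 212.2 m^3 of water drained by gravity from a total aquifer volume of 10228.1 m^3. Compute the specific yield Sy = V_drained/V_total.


Specific yield Sy = Volume drained / Total volume.
Sy = 212.2 / 10228.1
   = 0.0207.

0.0207


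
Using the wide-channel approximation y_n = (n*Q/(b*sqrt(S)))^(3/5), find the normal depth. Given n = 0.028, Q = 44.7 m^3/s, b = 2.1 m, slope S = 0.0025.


We use the wide-channel approximation y_n = (n*Q/(b*sqrt(S)))^(3/5).
sqrt(S) = sqrt(0.0025) = 0.05.
Numerator: n*Q = 0.028 * 44.7 = 1.2516.
Denominator: b*sqrt(S) = 2.1 * 0.05 = 0.105.
arg = 11.92.
y_n = 11.92^(3/5) = 4.4235 m.

4.4235


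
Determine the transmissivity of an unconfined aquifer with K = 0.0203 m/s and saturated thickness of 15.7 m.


Transmissivity is defined as T = K * h.
T = 0.0203 * 15.7
  = 0.3187 m^2/s.

0.3187


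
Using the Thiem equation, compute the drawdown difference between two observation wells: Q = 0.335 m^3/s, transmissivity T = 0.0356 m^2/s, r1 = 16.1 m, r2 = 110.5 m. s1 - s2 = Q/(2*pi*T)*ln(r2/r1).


Thiem equation: s1 - s2 = Q/(2*pi*T) * ln(r2/r1).
ln(r2/r1) = ln(110.5/16.1) = 1.9262.
Q/(2*pi*T) = 0.335 / (2*pi*0.0356) = 0.335 / 0.2237 = 1.4977.
s1 - s2 = 1.4977 * 1.9262 = 2.8848 m.

2.8848


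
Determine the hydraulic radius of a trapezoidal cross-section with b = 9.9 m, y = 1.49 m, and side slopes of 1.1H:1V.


For a trapezoidal section with side slope z:
A = (b + z*y)*y = (9.9 + 1.1*1.49)*1.49 = 17.193 m^2.
P = b + 2*y*sqrt(1 + z^2) = 9.9 + 2*1.49*sqrt(1 + 1.1^2) = 14.33 m.
R = A/P = 17.193 / 14.33 = 1.1998 m.

1.1998


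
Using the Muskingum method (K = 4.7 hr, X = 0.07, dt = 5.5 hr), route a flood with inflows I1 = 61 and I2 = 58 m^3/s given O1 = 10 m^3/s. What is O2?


Muskingum coefficients:
denom = 2*K*(1-X) + dt = 2*4.7*(1-0.07) + 5.5 = 14.242.
C0 = (dt - 2*K*X)/denom = (5.5 - 2*4.7*0.07)/14.242 = 0.34.
C1 = (dt + 2*K*X)/denom = (5.5 + 2*4.7*0.07)/14.242 = 0.4324.
C2 = (2*K*(1-X) - dt)/denom = 0.2276.
O2 = C0*I2 + C1*I1 + C2*O1
   = 0.34*58 + 0.4324*61 + 0.2276*10
   = 48.37 m^3/s.

48.37


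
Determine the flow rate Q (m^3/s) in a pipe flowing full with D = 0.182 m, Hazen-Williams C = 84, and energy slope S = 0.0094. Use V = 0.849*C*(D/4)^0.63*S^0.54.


For a full circular pipe, R = D/4 = 0.182/4 = 0.0455 m.
V = 0.849 * 84 * 0.0455^0.63 * 0.0094^0.54
  = 0.849 * 84 * 0.14274 * 0.080443
  = 0.8189 m/s.
Pipe area A = pi*D^2/4 = pi*0.182^2/4 = 0.026 m^2.
Q = A * V = 0.026 * 0.8189 = 0.0213 m^3/s.

0.0213


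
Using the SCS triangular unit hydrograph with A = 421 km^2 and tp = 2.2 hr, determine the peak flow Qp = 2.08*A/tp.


SCS formula: Qp = 2.08 * A / tp.
Qp = 2.08 * 421 / 2.2
   = 875.68 / 2.2
   = 398.04 m^3/s per cm.

398.04


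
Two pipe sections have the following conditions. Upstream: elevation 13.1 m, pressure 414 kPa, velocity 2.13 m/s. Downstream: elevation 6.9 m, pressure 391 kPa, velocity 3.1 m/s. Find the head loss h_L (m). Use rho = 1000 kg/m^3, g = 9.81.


Total head at each section: H = z + p/(rho*g) + V^2/(2g).
H1 = 13.1 + 414*1000/(1000*9.81) + 2.13^2/(2*9.81)
   = 13.1 + 42.202 + 0.2312
   = 55.533 m.
H2 = 6.9 + 391*1000/(1000*9.81) + 3.1^2/(2*9.81)
   = 6.9 + 39.857 + 0.4898
   = 47.247 m.
h_L = H1 - H2 = 55.533 - 47.247 = 8.286 m.

8.286


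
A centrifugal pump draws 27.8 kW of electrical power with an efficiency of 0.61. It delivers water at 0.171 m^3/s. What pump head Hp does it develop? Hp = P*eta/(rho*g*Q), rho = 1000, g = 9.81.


Pump head formula: Hp = P * eta / (rho * g * Q).
Numerator: P * eta = 27.8 * 1000 * 0.61 = 16958.0 W.
Denominator: rho * g * Q = 1000 * 9.81 * 0.171 = 1677.51.
Hp = 16958.0 / 1677.51 = 10.11 m.

10.11


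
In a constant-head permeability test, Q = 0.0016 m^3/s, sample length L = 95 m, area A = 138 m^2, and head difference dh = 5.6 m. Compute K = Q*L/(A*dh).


From K = Q*L / (A*dh):
Numerator: Q*L = 0.0016 * 95 = 0.152.
Denominator: A*dh = 138 * 5.6 = 772.8.
K = 0.152 / 772.8 = 0.000197 m/s.

0.000197


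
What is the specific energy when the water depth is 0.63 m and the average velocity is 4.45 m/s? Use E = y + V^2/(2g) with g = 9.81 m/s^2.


Specific energy E = y + V^2/(2g).
Velocity head = V^2/(2g) = 4.45^2 / (2*9.81) = 19.8025 / 19.62 = 1.0093 m.
E = 0.63 + 1.0093 = 1.6393 m.

1.6393


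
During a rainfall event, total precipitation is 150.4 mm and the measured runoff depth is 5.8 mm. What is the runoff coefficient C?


The runoff coefficient C = runoff depth / rainfall depth.
C = 5.8 / 150.4
  = 0.0386.

0.0386


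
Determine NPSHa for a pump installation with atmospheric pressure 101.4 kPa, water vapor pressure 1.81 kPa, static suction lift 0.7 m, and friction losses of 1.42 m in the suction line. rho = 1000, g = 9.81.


NPSHa = p_atm/(rho*g) - z_s - hf_s - p_vap/(rho*g).
p_atm/(rho*g) = 101.4*1000 / (1000*9.81) = 10.336 m.
p_vap/(rho*g) = 1.81*1000 / (1000*9.81) = 0.185 m.
NPSHa = 10.336 - 0.7 - 1.42 - 0.185
      = 8.03 m.

8.03


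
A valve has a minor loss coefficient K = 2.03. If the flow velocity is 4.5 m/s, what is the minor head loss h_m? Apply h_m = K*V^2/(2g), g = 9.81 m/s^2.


Minor loss formula: h_m = K * V^2/(2g).
V^2 = 4.5^2 = 20.25.
V^2/(2g) = 20.25 / 19.62 = 1.0321 m.
h_m = 2.03 * 1.0321 = 2.0952 m.

2.0952


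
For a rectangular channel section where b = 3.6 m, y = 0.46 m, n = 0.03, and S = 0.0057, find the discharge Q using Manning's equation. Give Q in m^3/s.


For a rectangular channel, the cross-sectional area A = b * y = 3.6 * 0.46 = 1.66 m^2.
The wetted perimeter P = b + 2y = 3.6 + 2*0.46 = 4.52 m.
Hydraulic radius R = A/P = 1.66/4.52 = 0.3664 m.
Velocity V = (1/n)*R^(2/3)*S^(1/2) = (1/0.03)*0.3664^(2/3)*0.0057^(1/2) = 1.2885 m/s.
Discharge Q = A * V = 1.66 * 1.2885 = 2.134 m^3/s.

2.134


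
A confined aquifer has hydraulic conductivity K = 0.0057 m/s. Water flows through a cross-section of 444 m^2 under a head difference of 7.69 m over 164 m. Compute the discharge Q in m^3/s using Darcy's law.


Darcy's law: Q = K * A * i, where i = dh/L.
Hydraulic gradient i = 7.69 / 164 = 0.04689.
Q = 0.0057 * 444 * 0.04689
  = 0.1187 m^3/s.

0.1187


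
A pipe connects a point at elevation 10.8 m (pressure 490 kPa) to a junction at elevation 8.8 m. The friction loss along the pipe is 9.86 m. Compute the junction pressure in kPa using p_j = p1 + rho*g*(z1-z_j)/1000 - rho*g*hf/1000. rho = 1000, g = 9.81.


Junction pressure: p_j = p1 + rho*g*(z1 - z_j)/1000 - rho*g*hf/1000.
Elevation term = 1000*9.81*(10.8 - 8.8)/1000 = 19.62 kPa.
Friction term = 1000*9.81*9.86/1000 = 96.727 kPa.
p_j = 490 + 19.62 - 96.727 = 412.89 kPa.

412.89


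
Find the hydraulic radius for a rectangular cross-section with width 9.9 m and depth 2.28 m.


For a rectangular section:
Flow area A = b * y = 9.9 * 2.28 = 22.57 m^2.
Wetted perimeter P = b + 2y = 9.9 + 2*2.28 = 14.46 m.
Hydraulic radius R = A/P = 22.57 / 14.46 = 1.561 m.

1.561


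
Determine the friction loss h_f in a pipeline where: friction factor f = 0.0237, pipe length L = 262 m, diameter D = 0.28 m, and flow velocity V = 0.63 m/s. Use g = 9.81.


Darcy-Weisbach equation: h_f = f * (L/D) * V^2/(2g).
f * L/D = 0.0237 * 262/0.28 = 22.1764.
V^2/(2g) = 0.63^2 / (2*9.81) = 0.3969 / 19.62 = 0.0202 m.
h_f = 22.1764 * 0.0202 = 0.449 m.

0.449


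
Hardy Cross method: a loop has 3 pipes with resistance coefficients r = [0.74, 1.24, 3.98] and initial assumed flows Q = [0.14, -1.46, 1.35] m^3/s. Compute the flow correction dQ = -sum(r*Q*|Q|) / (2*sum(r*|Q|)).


Numerator terms (r*Q*|Q|): 0.74*0.14*|0.14| = 0.0145; 1.24*-1.46*|-1.46| = -2.6432; 3.98*1.35*|1.35| = 7.2536.
Sum of numerator = 4.6249.
Denominator terms (r*|Q|): 0.74*|0.14| = 0.1036; 1.24*|-1.46| = 1.8104; 3.98*|1.35| = 5.373.
2 * sum of denominator = 2 * 7.287 = 14.574.
dQ = -4.6249 / 14.574 = -0.3173 m^3/s.

-0.3173


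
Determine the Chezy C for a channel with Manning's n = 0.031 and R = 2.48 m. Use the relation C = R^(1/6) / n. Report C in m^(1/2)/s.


The Chezy coefficient relates to Manning's n through C = R^(1/6) / n.
R^(1/6) = 2.48^(1/6) = 1.163435.
C = 1.163435 / 0.031 = 37.53 m^(1/2)/s.

37.53


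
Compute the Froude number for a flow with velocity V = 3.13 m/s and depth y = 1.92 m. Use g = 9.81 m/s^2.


The Froude number is defined as Fr = V / sqrt(g*y).
g*y = 9.81 * 1.92 = 18.8352.
sqrt(g*y) = sqrt(18.8352) = 4.34.
Fr = 3.13 / 4.34 = 0.7212.

0.7212


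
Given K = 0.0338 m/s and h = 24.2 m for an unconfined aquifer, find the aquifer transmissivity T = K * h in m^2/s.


Transmissivity is defined as T = K * h.
T = 0.0338 * 24.2
  = 0.818 m^2/s.

0.818


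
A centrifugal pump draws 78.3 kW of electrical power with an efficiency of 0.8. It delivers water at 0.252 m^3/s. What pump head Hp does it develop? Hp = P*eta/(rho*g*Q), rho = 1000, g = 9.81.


Pump head formula: Hp = P * eta / (rho * g * Q).
Numerator: P * eta = 78.3 * 1000 * 0.8 = 62640.0 W.
Denominator: rho * g * Q = 1000 * 9.81 * 0.252 = 2472.12.
Hp = 62640.0 / 2472.12 = 25.34 m.

25.34


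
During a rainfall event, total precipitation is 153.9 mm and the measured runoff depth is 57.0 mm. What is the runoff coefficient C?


The runoff coefficient C = runoff depth / rainfall depth.
C = 57.0 / 153.9
  = 0.3704.

0.3704


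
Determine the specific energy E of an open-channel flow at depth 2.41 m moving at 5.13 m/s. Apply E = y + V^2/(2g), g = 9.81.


Specific energy E = y + V^2/(2g).
Velocity head = V^2/(2g) = 5.13^2 / (2*9.81) = 26.3169 / 19.62 = 1.3413 m.
E = 2.41 + 1.3413 = 3.7513 m.

3.7513


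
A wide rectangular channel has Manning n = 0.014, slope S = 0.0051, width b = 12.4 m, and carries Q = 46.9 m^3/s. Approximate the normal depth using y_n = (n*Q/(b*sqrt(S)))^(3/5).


We use the wide-channel approximation y_n = (n*Q/(b*sqrt(S)))^(3/5).
sqrt(S) = sqrt(0.0051) = 0.071414.
Numerator: n*Q = 0.014 * 46.9 = 0.6566.
Denominator: b*sqrt(S) = 12.4 * 0.071414 = 0.885534.
arg = 0.7415.
y_n = 0.7415^(3/5) = 0.8357 m.

0.8357


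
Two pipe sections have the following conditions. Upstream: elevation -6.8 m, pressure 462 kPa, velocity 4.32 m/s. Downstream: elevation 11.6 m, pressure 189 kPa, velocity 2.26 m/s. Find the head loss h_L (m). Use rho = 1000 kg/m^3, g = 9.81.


Total head at each section: H = z + p/(rho*g) + V^2/(2g).
H1 = -6.8 + 462*1000/(1000*9.81) + 4.32^2/(2*9.81)
   = -6.8 + 47.095 + 0.9512
   = 41.246 m.
H2 = 11.6 + 189*1000/(1000*9.81) + 2.26^2/(2*9.81)
   = 11.6 + 19.266 + 0.2603
   = 31.126 m.
h_L = H1 - H2 = 41.246 - 31.126 = 10.12 m.

10.12


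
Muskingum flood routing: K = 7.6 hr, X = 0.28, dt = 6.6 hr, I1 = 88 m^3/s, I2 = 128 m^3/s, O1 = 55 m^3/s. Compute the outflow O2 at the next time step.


Muskingum coefficients:
denom = 2*K*(1-X) + dt = 2*7.6*(1-0.28) + 6.6 = 17.544.
C0 = (dt - 2*K*X)/denom = (6.6 - 2*7.6*0.28)/17.544 = 0.1336.
C1 = (dt + 2*K*X)/denom = (6.6 + 2*7.6*0.28)/17.544 = 0.6188.
C2 = (2*K*(1-X) - dt)/denom = 0.2476.
O2 = C0*I2 + C1*I1 + C2*O1
   = 0.1336*128 + 0.6188*88 + 0.2476*55
   = 85.17 m^3/s.

85.17


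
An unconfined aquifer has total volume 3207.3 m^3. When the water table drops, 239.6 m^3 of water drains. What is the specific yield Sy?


Specific yield Sy = Volume drained / Total volume.
Sy = 239.6 / 3207.3
   = 0.0747.

0.0747


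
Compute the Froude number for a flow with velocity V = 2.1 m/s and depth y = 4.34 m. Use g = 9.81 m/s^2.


The Froude number is defined as Fr = V / sqrt(g*y).
g*y = 9.81 * 4.34 = 42.5754.
sqrt(g*y) = sqrt(42.5754) = 6.525.
Fr = 2.1 / 6.525 = 0.3218.

0.3218


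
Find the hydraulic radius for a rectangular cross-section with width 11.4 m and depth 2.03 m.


For a rectangular section:
Flow area A = b * y = 11.4 * 2.03 = 23.14 m^2.
Wetted perimeter P = b + 2y = 11.4 + 2*2.03 = 15.46 m.
Hydraulic radius R = A/P = 23.14 / 15.46 = 1.4969 m.

1.4969


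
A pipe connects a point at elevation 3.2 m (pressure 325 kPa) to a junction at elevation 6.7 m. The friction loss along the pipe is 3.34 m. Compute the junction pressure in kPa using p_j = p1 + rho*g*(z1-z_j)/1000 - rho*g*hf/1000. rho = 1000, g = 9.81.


Junction pressure: p_j = p1 + rho*g*(z1 - z_j)/1000 - rho*g*hf/1000.
Elevation term = 1000*9.81*(3.2 - 6.7)/1000 = -34.335 kPa.
Friction term = 1000*9.81*3.34/1000 = 32.765 kPa.
p_j = 325 + -34.335 - 32.765 = 257.9 kPa.

257.9


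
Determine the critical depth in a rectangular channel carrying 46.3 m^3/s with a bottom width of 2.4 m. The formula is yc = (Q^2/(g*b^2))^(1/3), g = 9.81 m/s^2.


Using yc = (Q^2 / (g * b^2))^(1/3):
Q^2 = 46.3^2 = 2143.69.
g * b^2 = 9.81 * 2.4^2 = 9.81 * 5.76 = 56.51.
Q^2 / (g*b^2) = 2143.69 / 56.51 = 37.9347.
yc = 37.9347^(1/3) = 3.3601 m.

3.3601


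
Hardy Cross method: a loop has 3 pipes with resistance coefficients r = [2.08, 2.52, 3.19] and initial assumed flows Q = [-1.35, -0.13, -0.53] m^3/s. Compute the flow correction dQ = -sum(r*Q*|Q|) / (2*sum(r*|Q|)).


Numerator terms (r*Q*|Q|): 2.08*-1.35*|-1.35| = -3.7908; 2.52*-0.13*|-0.13| = -0.0426; 3.19*-0.53*|-0.53| = -0.8961.
Sum of numerator = -4.7295.
Denominator terms (r*|Q|): 2.08*|-1.35| = 2.808; 2.52*|-0.13| = 0.3276; 3.19*|-0.53| = 1.6907.
2 * sum of denominator = 2 * 4.8263 = 9.6526.
dQ = --4.7295 / 9.6526 = 0.49 m^3/s.

0.49


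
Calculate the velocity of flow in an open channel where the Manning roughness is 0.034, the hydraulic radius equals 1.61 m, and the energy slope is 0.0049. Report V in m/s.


Manning's equation gives V = (1/n) * R^(2/3) * S^(1/2).
First, compute R^(2/3) = 1.61^(2/3) = 1.3737.
Next, S^(1/2) = 0.0049^(1/2) = 0.07.
Then 1/n = 1/0.034 = 29.41.
V = 29.41 * 1.3737 * 0.07 = 2.8282 m/s.

2.8282


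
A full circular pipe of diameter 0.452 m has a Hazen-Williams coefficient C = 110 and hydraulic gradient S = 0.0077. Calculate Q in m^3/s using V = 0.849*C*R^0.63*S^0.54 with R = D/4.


For a full circular pipe, R = D/4 = 0.452/4 = 0.113 m.
V = 0.849 * 110 * 0.113^0.63 * 0.0077^0.54
  = 0.849 * 110 * 0.253186 * 0.072228
  = 1.7078 m/s.
Pipe area A = pi*D^2/4 = pi*0.452^2/4 = 0.1605 m^2.
Q = A * V = 0.1605 * 1.7078 = 0.274 m^3/s.

0.274


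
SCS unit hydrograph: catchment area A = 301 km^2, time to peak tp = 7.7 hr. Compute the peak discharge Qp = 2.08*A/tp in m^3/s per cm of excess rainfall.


SCS formula: Qp = 2.08 * A / tp.
Qp = 2.08 * 301 / 7.7
   = 626.08 / 7.7
   = 81.31 m^3/s per cm.

81.31


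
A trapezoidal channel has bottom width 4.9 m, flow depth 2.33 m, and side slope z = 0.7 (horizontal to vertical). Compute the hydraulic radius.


For a trapezoidal section with side slope z:
A = (b + z*y)*y = (4.9 + 0.7*2.33)*2.33 = 15.217 m^2.
P = b + 2*y*sqrt(1 + z^2) = 4.9 + 2*2.33*sqrt(1 + 0.7^2) = 10.588 m.
R = A/P = 15.217 / 10.588 = 1.4372 m.

1.4372


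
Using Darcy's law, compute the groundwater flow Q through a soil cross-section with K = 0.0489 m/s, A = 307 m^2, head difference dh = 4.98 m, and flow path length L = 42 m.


Darcy's law: Q = K * A * i, where i = dh/L.
Hydraulic gradient i = 4.98 / 42 = 0.118571.
Q = 0.0489 * 307 * 0.118571
  = 1.78 m^3/s.

1.78


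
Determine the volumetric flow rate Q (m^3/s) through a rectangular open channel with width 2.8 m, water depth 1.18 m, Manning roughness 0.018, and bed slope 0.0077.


For a rectangular channel, the cross-sectional area A = b * y = 2.8 * 1.18 = 3.3 m^2.
The wetted perimeter P = b + 2y = 2.8 + 2*1.18 = 5.16 m.
Hydraulic radius R = A/P = 3.3/5.16 = 0.6403 m.
Velocity V = (1/n)*R^(2/3)*S^(1/2) = (1/0.018)*0.6403^(2/3)*0.0077^(1/2) = 3.6216 m/s.
Discharge Q = A * V = 3.3 * 3.6216 = 11.966 m^3/s.

11.966


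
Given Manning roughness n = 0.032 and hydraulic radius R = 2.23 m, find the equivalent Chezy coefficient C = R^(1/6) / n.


The Chezy coefficient relates to Manning's n through C = R^(1/6) / n.
R^(1/6) = 2.23^(1/6) = 1.143012.
C = 1.143012 / 0.032 = 35.72 m^(1/2)/s.

35.72


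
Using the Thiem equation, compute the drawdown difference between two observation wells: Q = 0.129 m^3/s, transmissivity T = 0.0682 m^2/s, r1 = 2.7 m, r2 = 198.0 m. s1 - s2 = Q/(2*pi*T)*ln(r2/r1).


Thiem equation: s1 - s2 = Q/(2*pi*T) * ln(r2/r1).
ln(r2/r1) = ln(198.0/2.7) = 4.295.
Q/(2*pi*T) = 0.129 / (2*pi*0.0682) = 0.129 / 0.4285 = 0.301.
s1 - s2 = 0.301 * 4.295 = 1.293 m.

1.293


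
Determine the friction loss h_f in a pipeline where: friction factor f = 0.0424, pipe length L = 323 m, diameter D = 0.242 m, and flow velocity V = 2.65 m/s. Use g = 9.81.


Darcy-Weisbach equation: h_f = f * (L/D) * V^2/(2g).
f * L/D = 0.0424 * 323/0.242 = 56.5917.
V^2/(2g) = 2.65^2 / (2*9.81) = 7.0225 / 19.62 = 0.3579 m.
h_f = 56.5917 * 0.3579 = 20.256 m.

20.256


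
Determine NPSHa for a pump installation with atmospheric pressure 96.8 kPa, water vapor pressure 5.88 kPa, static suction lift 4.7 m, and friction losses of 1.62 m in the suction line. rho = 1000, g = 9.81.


NPSHa = p_atm/(rho*g) - z_s - hf_s - p_vap/(rho*g).
p_atm/(rho*g) = 96.8*1000 / (1000*9.81) = 9.867 m.
p_vap/(rho*g) = 5.88*1000 / (1000*9.81) = 0.599 m.
NPSHa = 9.867 - 4.7 - 1.62 - 0.599
      = 2.95 m.

2.95


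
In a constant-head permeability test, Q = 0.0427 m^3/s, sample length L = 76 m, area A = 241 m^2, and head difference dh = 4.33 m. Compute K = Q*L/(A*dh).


From K = Q*L / (A*dh):
Numerator: Q*L = 0.0427 * 76 = 3.2452.
Denominator: A*dh = 241 * 4.33 = 1043.53.
K = 3.2452 / 1043.53 = 0.00311 m/s.

0.00311


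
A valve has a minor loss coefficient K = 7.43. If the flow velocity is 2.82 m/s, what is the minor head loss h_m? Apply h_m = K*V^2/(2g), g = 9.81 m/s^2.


Minor loss formula: h_m = K * V^2/(2g).
V^2 = 2.82^2 = 7.9524.
V^2/(2g) = 7.9524 / 19.62 = 0.4053 m.
h_m = 7.43 * 0.4053 = 3.0115 m.

3.0115


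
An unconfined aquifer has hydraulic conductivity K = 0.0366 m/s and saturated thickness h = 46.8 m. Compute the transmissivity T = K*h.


Transmissivity is defined as T = K * h.
T = 0.0366 * 46.8
  = 1.7129 m^2/s.

1.7129


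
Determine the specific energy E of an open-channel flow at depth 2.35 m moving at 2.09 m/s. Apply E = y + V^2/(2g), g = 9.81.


Specific energy E = y + V^2/(2g).
Velocity head = V^2/(2g) = 2.09^2 / (2*9.81) = 4.3681 / 19.62 = 0.2226 m.
E = 2.35 + 0.2226 = 2.5726 m.

2.5726


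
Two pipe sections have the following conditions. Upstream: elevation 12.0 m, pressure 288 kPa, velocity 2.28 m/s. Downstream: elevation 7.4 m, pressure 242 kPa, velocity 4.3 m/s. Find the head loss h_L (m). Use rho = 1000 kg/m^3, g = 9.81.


Total head at each section: H = z + p/(rho*g) + V^2/(2g).
H1 = 12.0 + 288*1000/(1000*9.81) + 2.28^2/(2*9.81)
   = 12.0 + 29.358 + 0.265
   = 41.623 m.
H2 = 7.4 + 242*1000/(1000*9.81) + 4.3^2/(2*9.81)
   = 7.4 + 24.669 + 0.9424
   = 33.011 m.
h_L = H1 - H2 = 41.623 - 33.011 = 8.612 m.

8.612


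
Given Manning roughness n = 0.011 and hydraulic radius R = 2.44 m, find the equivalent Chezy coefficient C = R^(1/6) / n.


The Chezy coefficient relates to Manning's n through C = R^(1/6) / n.
R^(1/6) = 2.44^(1/6) = 1.160286.
C = 1.160286 / 0.011 = 105.48 m^(1/2)/s.

105.48


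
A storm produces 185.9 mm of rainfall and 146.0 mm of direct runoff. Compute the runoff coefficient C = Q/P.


The runoff coefficient C = runoff depth / rainfall depth.
C = 146.0 / 185.9
  = 0.7854.

0.7854


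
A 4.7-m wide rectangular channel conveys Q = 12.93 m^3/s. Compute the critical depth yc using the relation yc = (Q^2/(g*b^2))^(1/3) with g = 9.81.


Using yc = (Q^2 / (g * b^2))^(1/3):
Q^2 = 12.93^2 = 167.18.
g * b^2 = 9.81 * 4.7^2 = 9.81 * 22.09 = 216.7.
Q^2 / (g*b^2) = 167.18 / 216.7 = 0.7715.
yc = 0.7715^(1/3) = 0.9172 m.

0.9172


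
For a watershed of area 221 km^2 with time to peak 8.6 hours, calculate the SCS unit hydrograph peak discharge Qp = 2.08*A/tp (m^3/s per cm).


SCS formula: Qp = 2.08 * A / tp.
Qp = 2.08 * 221 / 8.6
   = 459.68 / 8.6
   = 53.45 m^3/s per cm.

53.45


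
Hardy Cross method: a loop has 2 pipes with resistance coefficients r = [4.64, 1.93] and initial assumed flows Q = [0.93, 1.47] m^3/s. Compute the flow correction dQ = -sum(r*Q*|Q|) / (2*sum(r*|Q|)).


Numerator terms (r*Q*|Q|): 4.64*0.93*|0.93| = 4.0131; 1.93*1.47*|1.47| = 4.1705.
Sum of numerator = 8.1837.
Denominator terms (r*|Q|): 4.64*|0.93| = 4.3152; 1.93*|1.47| = 2.8371.
2 * sum of denominator = 2 * 7.1523 = 14.3046.
dQ = -8.1837 / 14.3046 = -0.5721 m^3/s.

-0.5721


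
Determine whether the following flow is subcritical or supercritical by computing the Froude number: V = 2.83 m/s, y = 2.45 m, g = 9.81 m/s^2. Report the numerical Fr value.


The Froude number is defined as Fr = V / sqrt(g*y).
g*y = 9.81 * 2.45 = 24.0345.
sqrt(g*y) = sqrt(24.0345) = 4.9025.
Fr = 2.83 / 4.9025 = 0.5773.
Since Fr < 1, the flow is subcritical.

0.5773


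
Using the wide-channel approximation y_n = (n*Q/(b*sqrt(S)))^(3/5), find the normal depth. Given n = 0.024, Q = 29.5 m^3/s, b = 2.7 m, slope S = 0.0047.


We use the wide-channel approximation y_n = (n*Q/(b*sqrt(S)))^(3/5).
sqrt(S) = sqrt(0.0047) = 0.068557.
Numerator: n*Q = 0.024 * 29.5 = 0.708.
Denominator: b*sqrt(S) = 2.7 * 0.068557 = 0.185104.
arg = 3.8249.
y_n = 3.8249^(3/5) = 2.2365 m.

2.2365


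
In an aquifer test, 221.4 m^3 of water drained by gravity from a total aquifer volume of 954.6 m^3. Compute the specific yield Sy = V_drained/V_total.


Specific yield Sy = Volume drained / Total volume.
Sy = 221.4 / 954.6
   = 0.2319.

0.2319


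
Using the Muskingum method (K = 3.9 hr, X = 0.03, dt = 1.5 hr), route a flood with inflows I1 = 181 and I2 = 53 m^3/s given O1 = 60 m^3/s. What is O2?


Muskingum coefficients:
denom = 2*K*(1-X) + dt = 2*3.9*(1-0.03) + 1.5 = 9.066.
C0 = (dt - 2*K*X)/denom = (1.5 - 2*3.9*0.03)/9.066 = 0.1396.
C1 = (dt + 2*K*X)/denom = (1.5 + 2*3.9*0.03)/9.066 = 0.1913.
C2 = (2*K*(1-X) - dt)/denom = 0.6691.
O2 = C0*I2 + C1*I1 + C2*O1
   = 0.1396*53 + 0.1913*181 + 0.6691*60
   = 82.17 m^3/s.

82.17


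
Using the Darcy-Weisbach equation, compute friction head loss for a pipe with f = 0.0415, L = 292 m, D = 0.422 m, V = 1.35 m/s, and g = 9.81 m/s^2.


Darcy-Weisbach equation: h_f = f * (L/D) * V^2/(2g).
f * L/D = 0.0415 * 292/0.422 = 28.7156.
V^2/(2g) = 1.35^2 / (2*9.81) = 1.8225 / 19.62 = 0.0929 m.
h_f = 28.7156 * 0.0929 = 2.667 m.

2.667


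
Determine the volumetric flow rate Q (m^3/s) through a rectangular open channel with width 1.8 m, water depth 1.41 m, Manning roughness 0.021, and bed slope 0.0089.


For a rectangular channel, the cross-sectional area A = b * y = 1.8 * 1.41 = 2.54 m^2.
The wetted perimeter P = b + 2y = 1.8 + 2*1.41 = 4.62 m.
Hydraulic radius R = A/P = 2.54/4.62 = 0.5494 m.
Velocity V = (1/n)*R^(2/3)*S^(1/2) = (1/0.021)*0.5494^(2/3)*0.0089^(1/2) = 3.0133 m/s.
Discharge Q = A * V = 2.54 * 3.0133 = 7.648 m^3/s.

7.648


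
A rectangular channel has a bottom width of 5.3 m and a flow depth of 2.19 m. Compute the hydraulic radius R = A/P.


For a rectangular section:
Flow area A = b * y = 5.3 * 2.19 = 11.61 m^2.
Wetted perimeter P = b + 2y = 5.3 + 2*2.19 = 9.68 m.
Hydraulic radius R = A/P = 11.61 / 9.68 = 1.1991 m.

1.1991


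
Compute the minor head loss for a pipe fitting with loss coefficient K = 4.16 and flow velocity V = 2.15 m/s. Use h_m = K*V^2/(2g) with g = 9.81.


Minor loss formula: h_m = K * V^2/(2g).
V^2 = 2.15^2 = 4.6225.
V^2/(2g) = 4.6225 / 19.62 = 0.2356 m.
h_m = 4.16 * 0.2356 = 0.9801 m.

0.9801


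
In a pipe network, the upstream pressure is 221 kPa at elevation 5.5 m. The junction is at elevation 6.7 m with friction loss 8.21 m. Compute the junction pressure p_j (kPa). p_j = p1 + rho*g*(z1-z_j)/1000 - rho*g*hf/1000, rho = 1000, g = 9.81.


Junction pressure: p_j = p1 + rho*g*(z1 - z_j)/1000 - rho*g*hf/1000.
Elevation term = 1000*9.81*(5.5 - 6.7)/1000 = -11.772 kPa.
Friction term = 1000*9.81*8.21/1000 = 80.54 kPa.
p_j = 221 + -11.772 - 80.54 = 128.69 kPa.

128.69


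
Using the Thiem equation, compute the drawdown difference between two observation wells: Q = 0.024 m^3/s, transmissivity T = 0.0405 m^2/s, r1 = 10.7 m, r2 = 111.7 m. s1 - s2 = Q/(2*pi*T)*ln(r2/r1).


Thiem equation: s1 - s2 = Q/(2*pi*T) * ln(r2/r1).
ln(r2/r1) = ln(111.7/10.7) = 2.3456.
Q/(2*pi*T) = 0.024 / (2*pi*0.0405) = 0.024 / 0.2545 = 0.0943.
s1 - s2 = 0.0943 * 2.3456 = 0.2212 m.

0.2212
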